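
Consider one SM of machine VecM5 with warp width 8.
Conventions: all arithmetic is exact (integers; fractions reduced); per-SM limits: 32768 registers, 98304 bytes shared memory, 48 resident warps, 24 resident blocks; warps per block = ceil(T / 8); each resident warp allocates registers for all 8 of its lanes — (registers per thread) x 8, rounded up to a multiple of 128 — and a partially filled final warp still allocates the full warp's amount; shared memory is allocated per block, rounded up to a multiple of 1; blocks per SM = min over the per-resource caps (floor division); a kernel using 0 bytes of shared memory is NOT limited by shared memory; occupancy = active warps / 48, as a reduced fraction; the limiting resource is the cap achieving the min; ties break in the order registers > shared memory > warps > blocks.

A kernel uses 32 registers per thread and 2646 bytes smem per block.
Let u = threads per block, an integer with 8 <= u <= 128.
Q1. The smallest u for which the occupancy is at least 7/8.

Answer: u = 9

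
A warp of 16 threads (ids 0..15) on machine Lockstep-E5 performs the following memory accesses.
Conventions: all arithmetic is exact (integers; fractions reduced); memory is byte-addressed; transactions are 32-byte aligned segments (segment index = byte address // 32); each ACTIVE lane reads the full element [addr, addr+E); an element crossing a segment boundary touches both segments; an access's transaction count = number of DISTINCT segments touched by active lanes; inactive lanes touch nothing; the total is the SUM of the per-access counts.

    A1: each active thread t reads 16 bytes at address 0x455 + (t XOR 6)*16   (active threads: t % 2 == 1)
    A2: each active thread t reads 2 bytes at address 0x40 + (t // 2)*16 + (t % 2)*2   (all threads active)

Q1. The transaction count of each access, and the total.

A1: 8 transactions
A2: 4 transactions

Answer: 8,4; total 12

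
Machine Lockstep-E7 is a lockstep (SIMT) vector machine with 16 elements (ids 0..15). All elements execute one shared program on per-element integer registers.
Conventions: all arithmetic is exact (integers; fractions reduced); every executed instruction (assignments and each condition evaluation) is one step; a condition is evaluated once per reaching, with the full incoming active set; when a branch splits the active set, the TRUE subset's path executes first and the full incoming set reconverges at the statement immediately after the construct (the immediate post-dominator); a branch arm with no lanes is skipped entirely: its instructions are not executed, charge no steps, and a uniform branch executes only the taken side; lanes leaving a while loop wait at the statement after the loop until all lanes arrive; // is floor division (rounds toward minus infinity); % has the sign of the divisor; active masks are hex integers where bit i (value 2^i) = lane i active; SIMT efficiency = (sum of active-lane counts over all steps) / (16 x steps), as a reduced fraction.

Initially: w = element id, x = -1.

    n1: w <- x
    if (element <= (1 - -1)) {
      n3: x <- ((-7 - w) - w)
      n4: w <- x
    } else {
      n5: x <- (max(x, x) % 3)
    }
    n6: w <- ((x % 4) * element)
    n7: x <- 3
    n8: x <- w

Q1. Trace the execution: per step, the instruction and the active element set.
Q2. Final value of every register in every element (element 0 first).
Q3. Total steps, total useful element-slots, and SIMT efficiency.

step 0: w <- x                       0xffff
step 1: eval (element <= (1 - -1))   0xffff
step 2: x <- ((-7 - w) - w)          0x0007
step 3: w <- x                       0x0007
step 4: x <- (max(x, x) % 3)         0xfff8
step 5: w <- ((x % 4) * element)     0xffff
step 6: x <- 3                       0xffff
step 7: x <- w                       0xffff

Answer: 8 steps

w: 0,3,6,6,8,10,12,14,16,18,20,22,24,26,28,30
x: 0,3,6,6,8,10,12,14,16,18,20,22,24,26,28,30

steps = 8; useful = 99; efficiency = 99/128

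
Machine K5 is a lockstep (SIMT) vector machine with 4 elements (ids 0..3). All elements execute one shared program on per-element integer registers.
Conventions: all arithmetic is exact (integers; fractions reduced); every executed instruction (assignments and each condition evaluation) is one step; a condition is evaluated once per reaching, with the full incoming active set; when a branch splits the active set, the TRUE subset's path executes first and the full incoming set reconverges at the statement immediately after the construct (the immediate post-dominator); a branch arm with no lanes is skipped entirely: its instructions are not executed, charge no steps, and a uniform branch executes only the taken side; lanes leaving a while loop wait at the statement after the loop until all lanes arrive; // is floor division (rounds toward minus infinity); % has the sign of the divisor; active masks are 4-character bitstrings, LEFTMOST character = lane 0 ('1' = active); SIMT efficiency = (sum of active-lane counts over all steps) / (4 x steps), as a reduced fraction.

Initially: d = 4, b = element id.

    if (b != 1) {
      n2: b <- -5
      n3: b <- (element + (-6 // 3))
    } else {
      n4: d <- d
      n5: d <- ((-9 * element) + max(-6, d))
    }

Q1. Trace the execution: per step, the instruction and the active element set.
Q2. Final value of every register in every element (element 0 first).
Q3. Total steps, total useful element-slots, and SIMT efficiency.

step 0: eval (b != 1)                1111
step 1: b <- -5                      1011
step 2: b <- (element + (-6 // 3))   1011
step 3: d <- d                       0100
step 4: d <- ((-9 * element) + max(-6, d)) 0100

Answer: 5 steps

d: 4,-5,4,4
b: -2,1,0,1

steps = 5; useful = 12; efficiency = 12/20 = 3/5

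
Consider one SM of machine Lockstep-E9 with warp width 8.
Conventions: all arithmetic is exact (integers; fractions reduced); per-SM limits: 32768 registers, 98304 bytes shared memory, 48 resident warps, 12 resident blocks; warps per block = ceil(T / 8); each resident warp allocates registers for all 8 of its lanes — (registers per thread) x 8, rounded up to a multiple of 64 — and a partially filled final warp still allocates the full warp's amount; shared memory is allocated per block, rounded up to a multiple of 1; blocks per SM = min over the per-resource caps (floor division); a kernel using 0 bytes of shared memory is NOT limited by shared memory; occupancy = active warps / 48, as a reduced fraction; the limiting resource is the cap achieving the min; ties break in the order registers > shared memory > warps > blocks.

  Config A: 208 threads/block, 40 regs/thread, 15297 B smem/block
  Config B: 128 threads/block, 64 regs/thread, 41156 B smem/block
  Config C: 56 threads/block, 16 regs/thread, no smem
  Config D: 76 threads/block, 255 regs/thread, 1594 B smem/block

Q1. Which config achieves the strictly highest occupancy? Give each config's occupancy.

occupancies: A 13/24, B 2/3, C 7/8, D 5/24

Answer: C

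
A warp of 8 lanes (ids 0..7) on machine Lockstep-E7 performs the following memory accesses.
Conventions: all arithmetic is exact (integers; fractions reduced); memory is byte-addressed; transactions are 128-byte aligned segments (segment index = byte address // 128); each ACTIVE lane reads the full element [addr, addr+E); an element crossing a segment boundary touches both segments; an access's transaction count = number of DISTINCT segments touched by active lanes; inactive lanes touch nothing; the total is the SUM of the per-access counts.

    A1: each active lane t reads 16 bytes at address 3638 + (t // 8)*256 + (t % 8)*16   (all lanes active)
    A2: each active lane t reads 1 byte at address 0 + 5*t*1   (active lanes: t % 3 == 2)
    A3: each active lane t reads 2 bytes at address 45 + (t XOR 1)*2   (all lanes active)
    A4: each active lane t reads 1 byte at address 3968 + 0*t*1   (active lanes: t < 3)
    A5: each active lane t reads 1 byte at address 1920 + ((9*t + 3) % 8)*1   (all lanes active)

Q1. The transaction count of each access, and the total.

A1: 2 transactions
A2: 1 transaction
A3: 1 transaction
A4: 1 transaction
A5: 1 transaction

Answer: 2,1,1,1,1; total 6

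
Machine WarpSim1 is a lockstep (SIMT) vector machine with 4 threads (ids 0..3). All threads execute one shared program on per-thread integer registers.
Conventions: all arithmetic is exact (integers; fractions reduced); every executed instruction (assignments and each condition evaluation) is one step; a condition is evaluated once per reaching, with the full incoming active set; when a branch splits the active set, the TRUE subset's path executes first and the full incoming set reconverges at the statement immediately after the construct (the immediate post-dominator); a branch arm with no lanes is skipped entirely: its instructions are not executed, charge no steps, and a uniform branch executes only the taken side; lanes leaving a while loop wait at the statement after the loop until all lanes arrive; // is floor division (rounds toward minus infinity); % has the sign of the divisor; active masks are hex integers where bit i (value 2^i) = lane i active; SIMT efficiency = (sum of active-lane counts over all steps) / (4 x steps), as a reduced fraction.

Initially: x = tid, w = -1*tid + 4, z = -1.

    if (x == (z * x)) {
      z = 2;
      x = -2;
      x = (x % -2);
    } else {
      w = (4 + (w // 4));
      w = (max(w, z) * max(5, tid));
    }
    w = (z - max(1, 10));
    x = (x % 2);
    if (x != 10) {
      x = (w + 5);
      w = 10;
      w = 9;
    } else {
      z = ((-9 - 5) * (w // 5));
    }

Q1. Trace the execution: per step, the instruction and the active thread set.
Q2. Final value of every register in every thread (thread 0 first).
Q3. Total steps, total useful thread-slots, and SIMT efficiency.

step 0: eval (x == (z * x))          0xf
step 1: z <- 2                       0x1
step 2: x <- -2                      0x1
step 3: x <- (x % -2)                0x1
step 4: w <- (4 + (w // 4))          0xe
step 5: w <- (max(w, z) * max(5, tid)) 0xe
step 6: w <- (z - max(1, 10))        0xf
step 7: x <- (x % 2)                 0xf
step 8: eval (x != 10)               0xf
step 9: x <- (w + 5)                 0xf
step 10: w <- 10                      0xf
step 11: w <- 9                       0xf

Answer: 12 steps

x: -3,-6,-6,-6
w: 9,9,9,9
z: 2,-1,-1,-1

steps = 12; useful = 37; efficiency = 37/48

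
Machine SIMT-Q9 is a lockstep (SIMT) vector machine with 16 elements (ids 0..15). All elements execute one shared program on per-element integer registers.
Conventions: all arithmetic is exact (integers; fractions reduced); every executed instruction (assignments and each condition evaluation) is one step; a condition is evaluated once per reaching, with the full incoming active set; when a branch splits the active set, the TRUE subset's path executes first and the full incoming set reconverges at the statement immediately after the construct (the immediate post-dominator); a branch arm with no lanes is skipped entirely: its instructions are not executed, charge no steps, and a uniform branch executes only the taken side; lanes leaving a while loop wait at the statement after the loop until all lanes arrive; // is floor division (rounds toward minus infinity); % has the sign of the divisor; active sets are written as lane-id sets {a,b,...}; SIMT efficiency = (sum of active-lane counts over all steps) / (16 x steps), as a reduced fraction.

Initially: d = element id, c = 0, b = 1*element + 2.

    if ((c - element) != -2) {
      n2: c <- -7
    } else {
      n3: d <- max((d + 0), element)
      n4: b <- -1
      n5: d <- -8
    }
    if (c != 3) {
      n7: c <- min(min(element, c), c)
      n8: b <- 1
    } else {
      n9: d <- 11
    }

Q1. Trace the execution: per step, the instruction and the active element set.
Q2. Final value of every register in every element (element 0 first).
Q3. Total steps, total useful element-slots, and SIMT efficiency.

step 0: eval ((c - element) != -2)   {0,1,2,3,4,5,6,7,8,9,10,11,12,13,14,15}
step 1: c <- -7                      {0,1,3,4,5,6,7,8,9,10,11,12,13,14,15}
step 2: d <- max((d + 0), element)   {2}
step 3: b <- -1                      {2}
step 4: d <- -8                      {2}
step 5: eval (c != 3)                {0,1,2,3,4,5,6,7,8,9,10,11,12,13,14,15}
step 6: c <- min(min(element, c), c) {0,1,2,3,4,5,6,7,8,9,10,11,12,13,14,15}
step 7: b <- 1                       {0,1,2,3,4,5,6,7,8,9,10,11,12,13,14,15}

Answer: 8 steps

d: 0,1,-8,3,4,5,6,7,8,9,10,11,12,13,14,15
c: -7,-7,0,-7,-7,-7,-7,-7,-7,-7,-7,-7,-7,-7,-7,-7
b: 1,1,1,1,1,1,1,1,1,1,1,1,1,1,1,1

steps = 8; useful = 82; efficiency = 82/128 = 41/64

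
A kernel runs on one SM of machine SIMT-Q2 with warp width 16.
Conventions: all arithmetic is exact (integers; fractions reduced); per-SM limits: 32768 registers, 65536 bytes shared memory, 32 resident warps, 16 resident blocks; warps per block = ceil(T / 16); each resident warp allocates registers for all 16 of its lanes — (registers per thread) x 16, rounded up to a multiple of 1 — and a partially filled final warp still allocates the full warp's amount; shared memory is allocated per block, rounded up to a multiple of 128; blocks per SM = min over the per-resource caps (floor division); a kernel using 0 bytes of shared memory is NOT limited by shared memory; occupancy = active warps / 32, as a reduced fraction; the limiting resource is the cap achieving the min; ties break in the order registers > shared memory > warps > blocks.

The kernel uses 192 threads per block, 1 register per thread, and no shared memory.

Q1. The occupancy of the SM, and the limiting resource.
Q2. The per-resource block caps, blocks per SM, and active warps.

Answer: occupancy 3/4, limited by warps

registers: 170 blocks
shared memory: no limit (kernel uses none)
warps: 2 blocks
blocks: 16 blocks

Answer: 2 blocks, 24 active warps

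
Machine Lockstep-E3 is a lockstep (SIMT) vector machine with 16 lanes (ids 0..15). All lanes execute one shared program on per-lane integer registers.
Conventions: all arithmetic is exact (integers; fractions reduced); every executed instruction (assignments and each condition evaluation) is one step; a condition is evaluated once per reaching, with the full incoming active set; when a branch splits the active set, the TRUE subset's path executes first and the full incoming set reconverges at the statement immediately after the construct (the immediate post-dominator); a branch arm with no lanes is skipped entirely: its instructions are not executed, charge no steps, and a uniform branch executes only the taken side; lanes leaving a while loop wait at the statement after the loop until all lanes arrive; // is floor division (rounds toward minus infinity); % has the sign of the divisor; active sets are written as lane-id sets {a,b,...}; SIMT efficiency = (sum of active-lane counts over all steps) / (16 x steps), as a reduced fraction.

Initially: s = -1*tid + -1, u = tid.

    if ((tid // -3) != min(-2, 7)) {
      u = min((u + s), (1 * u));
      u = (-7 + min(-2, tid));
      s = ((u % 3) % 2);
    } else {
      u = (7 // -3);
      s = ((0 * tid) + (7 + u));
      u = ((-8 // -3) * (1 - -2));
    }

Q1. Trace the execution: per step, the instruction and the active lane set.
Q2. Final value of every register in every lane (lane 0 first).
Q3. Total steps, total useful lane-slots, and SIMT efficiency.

step 0: eval ((tid // -3) != min(-2, 7)) {0,1,2,3,4,5,6,7,8,9,10,11,12,13,14,15}
step 1: u <- min((u + s), (1 * u))   {0,1,2,3,7,8,9,10,11,12,13,14,15}
step 2: u <- (-7 + min(-2, tid))     {0,1,2,3,7,8,9,10,11,12,13,14,15}
step 3: s <- ((u % 3) % 2)           {0,1,2,3,7,8,9,10,11,12,13,14,15}
step 4: u <- (7 // -3)               {4,5,6}
step 5: s <- ((0 * tid) + (7 + u))   {4,5,6}
step 6: u <- ((-8 // -3) * (1 - -2)) {4,5,6}

Answer: 7 steps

s: 0,0,0,0,4,4,4,0,0,0,0,0,0,0,0,0
u: -9,-9,-9,-9,6,6,6,-9,-9,-9,-9,-9,-9,-9,-9,-9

steps = 7; useful = 64; efficiency = 64/112 = 4/7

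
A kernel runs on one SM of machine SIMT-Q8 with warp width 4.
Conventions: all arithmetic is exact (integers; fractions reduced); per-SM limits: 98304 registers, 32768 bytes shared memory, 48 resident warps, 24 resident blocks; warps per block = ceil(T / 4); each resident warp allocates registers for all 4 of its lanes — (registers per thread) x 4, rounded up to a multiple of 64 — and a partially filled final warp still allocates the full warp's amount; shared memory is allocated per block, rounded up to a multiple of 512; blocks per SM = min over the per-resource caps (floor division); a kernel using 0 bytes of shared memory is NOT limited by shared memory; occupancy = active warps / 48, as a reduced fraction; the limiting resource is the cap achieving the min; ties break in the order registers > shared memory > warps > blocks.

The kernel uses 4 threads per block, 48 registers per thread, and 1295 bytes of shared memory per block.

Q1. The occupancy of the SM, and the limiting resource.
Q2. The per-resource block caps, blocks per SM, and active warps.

Answer: occupancy 7/16, limited by shared memory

registers: 512 blocks
shared memory: 21 blocks
warps: 48 blocks
blocks: 24 blocks

Answer: 21 blocks, 21 active warps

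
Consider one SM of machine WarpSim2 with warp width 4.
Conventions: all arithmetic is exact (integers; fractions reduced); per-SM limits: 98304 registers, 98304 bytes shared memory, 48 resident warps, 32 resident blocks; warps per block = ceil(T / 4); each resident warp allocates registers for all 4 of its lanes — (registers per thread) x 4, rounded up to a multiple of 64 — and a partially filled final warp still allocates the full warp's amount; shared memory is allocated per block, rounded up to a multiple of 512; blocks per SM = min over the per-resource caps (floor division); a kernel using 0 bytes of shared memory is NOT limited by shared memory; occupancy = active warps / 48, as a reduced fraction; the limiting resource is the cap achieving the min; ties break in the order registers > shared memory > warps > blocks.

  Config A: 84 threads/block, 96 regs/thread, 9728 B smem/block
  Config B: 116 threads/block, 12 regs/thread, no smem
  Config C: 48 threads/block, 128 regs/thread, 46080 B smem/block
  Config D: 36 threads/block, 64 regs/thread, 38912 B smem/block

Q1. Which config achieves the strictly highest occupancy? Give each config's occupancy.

occupancies: A 7/8, B 29/48, C 1/2, D 3/8

Answer: A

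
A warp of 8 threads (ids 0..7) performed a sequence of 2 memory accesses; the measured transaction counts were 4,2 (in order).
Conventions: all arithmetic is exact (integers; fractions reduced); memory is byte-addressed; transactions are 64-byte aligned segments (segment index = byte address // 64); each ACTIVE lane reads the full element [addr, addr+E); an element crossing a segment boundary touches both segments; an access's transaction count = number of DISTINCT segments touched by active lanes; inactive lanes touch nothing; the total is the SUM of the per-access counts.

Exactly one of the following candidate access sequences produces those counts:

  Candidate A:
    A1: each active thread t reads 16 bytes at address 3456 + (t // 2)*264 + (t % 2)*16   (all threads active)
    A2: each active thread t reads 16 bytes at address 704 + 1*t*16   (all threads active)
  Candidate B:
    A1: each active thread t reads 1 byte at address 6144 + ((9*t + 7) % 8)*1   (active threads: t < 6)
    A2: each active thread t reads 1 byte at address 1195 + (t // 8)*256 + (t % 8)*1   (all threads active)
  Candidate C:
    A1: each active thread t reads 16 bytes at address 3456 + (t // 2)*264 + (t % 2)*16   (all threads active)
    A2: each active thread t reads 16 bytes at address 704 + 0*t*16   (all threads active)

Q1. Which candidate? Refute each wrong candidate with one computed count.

B: A1 gives 1 transaction, not 4
C: A2 gives 1 transaction, not 2
A: all counts match (4,2)

Answer: A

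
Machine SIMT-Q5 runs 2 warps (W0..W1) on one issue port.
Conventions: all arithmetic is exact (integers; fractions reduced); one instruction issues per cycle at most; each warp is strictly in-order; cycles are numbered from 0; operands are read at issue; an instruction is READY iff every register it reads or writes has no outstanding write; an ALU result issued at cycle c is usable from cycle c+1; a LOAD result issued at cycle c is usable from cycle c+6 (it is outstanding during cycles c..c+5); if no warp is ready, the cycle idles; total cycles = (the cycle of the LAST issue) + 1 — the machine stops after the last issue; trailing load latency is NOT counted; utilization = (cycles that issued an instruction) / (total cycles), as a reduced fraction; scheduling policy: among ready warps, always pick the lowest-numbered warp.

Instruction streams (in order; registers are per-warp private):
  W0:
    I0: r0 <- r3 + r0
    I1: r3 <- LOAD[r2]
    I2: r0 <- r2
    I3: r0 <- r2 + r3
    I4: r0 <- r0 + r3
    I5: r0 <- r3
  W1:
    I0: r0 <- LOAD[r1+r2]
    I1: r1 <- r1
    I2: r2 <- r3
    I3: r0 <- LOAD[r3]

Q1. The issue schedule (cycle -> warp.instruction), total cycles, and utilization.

cycle 0: W0.I0
cycle 1: W0.I1
cycle 2: W0.I2
cycle 3: W1.I0
cycle 4: W1.I1
cycle 5: W1.I2
cycle 6: idle
cycle 7: W0.I3
cycle 8: W0.I4
cycle 9: W0.I5
cycle 10: W1.I3

Answer: 11 cycles, utilization 10/11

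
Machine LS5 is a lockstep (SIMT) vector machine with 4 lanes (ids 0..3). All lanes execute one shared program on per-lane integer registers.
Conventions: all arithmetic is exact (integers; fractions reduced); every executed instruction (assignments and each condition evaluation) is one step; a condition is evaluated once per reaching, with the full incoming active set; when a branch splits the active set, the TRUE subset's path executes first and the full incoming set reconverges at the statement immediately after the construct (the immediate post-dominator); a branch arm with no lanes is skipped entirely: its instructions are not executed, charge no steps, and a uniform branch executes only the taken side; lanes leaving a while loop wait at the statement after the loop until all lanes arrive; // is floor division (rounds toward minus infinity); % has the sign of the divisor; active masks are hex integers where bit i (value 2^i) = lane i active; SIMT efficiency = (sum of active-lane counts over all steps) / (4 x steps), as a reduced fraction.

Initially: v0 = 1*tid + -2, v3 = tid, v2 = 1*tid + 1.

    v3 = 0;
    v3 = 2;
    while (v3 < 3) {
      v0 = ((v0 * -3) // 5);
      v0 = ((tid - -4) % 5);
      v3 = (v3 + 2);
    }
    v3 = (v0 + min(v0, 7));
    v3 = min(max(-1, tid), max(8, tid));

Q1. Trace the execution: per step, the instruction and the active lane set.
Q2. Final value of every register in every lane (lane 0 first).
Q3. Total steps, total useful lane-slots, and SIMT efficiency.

step 0: v3 <- 0                      0xf
step 1: v3 <- 2                      0xf
step 2: eval (v3 < 3)                0xf
step 3: v0 <- ((v0 * -3) // 5)       0xf
step 4: v0 <- ((tid - -4) % 5)       0xf
step 5: v3 <- (v3 + 2)               0xf
step 6: eval (v3 < 3)                0xf
step 7: v3 <- (v0 + min(v0, 7))      0xf
step 8: v3 <- min(max(-1, tid), max(8, tid)) 0xf

Answer: 9 steps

v0: 4,0,1,2
v3: 0,1,2,3
v2: 1,2,3,4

steps = 9; useful = 36; efficiency = 36/36 = 1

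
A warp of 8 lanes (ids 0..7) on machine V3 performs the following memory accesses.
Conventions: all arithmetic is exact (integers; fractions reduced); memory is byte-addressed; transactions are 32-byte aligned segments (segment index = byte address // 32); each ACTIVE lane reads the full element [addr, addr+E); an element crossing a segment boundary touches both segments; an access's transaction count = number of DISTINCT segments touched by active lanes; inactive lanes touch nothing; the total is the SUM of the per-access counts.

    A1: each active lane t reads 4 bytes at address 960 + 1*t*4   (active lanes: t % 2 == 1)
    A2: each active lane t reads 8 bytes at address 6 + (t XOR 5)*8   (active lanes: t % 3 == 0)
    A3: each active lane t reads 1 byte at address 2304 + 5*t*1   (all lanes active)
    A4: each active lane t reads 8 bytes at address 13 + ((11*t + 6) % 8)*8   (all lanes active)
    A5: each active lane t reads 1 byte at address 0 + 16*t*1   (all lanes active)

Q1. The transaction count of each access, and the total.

A1: 1 transaction
A2: 2 transactions
A3: 2 transactions
A4: 3 transactions
A5: 4 transactions

Answer: 1,2,2,3,4; total 12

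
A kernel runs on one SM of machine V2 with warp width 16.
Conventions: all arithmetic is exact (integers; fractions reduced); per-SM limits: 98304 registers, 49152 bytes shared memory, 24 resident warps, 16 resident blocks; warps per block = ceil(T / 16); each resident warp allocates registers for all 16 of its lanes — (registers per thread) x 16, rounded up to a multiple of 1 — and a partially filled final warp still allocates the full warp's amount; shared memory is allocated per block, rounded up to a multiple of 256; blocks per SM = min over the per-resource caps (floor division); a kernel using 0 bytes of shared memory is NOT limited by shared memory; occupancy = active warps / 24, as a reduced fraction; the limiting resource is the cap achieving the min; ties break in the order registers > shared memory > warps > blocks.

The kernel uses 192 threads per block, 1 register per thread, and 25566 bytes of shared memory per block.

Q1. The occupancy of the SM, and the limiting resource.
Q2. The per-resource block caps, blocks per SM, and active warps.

Answer: occupancy 1/2, limited by shared memory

registers: 512 blocks
shared memory: 1 block
warps: 2 blocks
blocks: 16 blocks

Answer: 1 block, 12 active warps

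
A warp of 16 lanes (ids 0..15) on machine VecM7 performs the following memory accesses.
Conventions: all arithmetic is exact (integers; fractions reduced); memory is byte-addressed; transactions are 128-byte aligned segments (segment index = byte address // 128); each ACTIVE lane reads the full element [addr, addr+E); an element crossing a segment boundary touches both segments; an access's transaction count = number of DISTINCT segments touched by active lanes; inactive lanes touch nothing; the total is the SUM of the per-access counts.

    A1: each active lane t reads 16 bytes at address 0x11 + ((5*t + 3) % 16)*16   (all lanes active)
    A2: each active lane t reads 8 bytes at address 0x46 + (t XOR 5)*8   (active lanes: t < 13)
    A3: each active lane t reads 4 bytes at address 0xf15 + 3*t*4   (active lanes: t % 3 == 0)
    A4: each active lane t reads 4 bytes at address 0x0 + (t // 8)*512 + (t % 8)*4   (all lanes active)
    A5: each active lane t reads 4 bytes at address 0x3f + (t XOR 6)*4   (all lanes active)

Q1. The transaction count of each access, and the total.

A1: 3 transactions
A2: 2 transactions
A3: 2 transactions
A4: 2 transactions
A5: 1 transaction

Answer: 3,2,2,2,1; total 10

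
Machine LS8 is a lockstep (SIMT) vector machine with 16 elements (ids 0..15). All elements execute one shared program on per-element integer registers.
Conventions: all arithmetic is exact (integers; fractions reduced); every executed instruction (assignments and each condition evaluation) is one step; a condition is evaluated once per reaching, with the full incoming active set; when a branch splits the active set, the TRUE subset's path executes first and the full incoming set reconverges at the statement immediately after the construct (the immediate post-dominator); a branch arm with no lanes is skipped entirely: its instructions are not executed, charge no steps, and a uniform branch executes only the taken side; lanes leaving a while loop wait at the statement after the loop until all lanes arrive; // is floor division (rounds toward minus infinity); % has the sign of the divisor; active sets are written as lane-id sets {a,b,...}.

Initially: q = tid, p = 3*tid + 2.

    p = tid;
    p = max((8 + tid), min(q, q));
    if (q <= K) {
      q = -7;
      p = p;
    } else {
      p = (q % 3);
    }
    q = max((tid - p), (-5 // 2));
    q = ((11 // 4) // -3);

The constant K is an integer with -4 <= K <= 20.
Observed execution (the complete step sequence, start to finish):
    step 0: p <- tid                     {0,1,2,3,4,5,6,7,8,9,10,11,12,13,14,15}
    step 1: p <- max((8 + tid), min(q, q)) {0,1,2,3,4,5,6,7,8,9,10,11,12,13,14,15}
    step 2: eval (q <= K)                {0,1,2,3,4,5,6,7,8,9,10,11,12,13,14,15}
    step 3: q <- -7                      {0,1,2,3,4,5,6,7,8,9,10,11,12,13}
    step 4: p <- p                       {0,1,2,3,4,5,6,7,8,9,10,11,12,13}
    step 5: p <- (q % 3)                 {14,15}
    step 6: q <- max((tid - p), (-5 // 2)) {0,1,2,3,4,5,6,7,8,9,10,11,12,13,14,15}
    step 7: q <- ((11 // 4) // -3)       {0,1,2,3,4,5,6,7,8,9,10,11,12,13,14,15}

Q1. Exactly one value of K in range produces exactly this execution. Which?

Answer: K = 13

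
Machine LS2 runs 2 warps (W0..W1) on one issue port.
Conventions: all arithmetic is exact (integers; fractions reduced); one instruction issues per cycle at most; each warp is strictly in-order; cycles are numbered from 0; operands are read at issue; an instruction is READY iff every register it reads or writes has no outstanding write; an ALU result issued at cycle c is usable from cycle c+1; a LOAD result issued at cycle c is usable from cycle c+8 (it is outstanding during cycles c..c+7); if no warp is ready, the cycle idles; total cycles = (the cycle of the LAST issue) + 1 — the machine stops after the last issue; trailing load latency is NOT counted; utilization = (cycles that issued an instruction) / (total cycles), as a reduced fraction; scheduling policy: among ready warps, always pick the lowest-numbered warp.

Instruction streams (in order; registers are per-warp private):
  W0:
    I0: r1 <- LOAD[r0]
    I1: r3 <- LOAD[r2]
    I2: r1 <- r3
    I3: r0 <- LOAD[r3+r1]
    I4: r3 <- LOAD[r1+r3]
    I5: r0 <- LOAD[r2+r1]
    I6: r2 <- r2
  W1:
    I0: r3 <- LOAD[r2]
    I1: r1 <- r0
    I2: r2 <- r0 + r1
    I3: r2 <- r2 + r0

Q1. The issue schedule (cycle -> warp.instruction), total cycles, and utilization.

cycle 0: W0.I0
cycle 1: W0.I1
cycle 2: W1.I0
cycle 3: W1.I1
cycle 4: W1.I2
cycle 5: W1.I3
cycle 6: idle
cycle 7: idle
cycle 8: idle
cycle 9: W0.I2
cycle 10: W0.I3
cycle 11: W0.I4
cycle 12: idle
cycle 13: idle
cycle 14: idle
cycle 15: idle
cycle 16: idle
cycle 17: idle
cycle 18: W0.I5
cycle 19: W0.I6

Answer: 20 cycles, utilization 11/20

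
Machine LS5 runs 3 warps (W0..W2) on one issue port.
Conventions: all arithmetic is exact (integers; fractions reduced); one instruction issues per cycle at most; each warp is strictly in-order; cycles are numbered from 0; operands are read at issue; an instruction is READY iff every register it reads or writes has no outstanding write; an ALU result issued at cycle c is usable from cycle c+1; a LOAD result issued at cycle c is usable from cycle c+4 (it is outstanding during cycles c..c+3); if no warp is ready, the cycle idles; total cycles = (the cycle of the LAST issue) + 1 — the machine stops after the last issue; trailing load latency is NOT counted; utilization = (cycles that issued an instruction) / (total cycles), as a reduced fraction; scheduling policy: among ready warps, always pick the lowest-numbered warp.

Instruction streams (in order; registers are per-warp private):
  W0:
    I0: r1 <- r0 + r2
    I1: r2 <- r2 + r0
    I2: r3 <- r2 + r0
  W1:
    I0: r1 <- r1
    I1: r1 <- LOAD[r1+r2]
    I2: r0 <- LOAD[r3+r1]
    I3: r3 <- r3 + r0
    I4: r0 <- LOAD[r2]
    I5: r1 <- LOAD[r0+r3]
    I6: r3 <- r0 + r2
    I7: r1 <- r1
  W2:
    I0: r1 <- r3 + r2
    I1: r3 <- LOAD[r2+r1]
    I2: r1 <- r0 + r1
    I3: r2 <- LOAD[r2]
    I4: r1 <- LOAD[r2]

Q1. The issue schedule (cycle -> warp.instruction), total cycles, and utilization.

cycle 0: W0.I0
cycle 1: W0.I1
cycle 2: W0.I2
cycle 3: W1.I0
cycle 4: W1.I1
cycle 5: W2.I0
cycle 6: W2.I1
cycle 7: W2.I2
cycle 8: W1.I2
cycle 9: W2.I3
cycle 10: idle
cycle 11: idle
cycle 12: W1.I3
cycle 13: W1.I4
cycle 14: W2.I4
cycle 15: idle
cycle 16: idle
cycle 17: W1.I5
cycle 18: W1.I6
cycle 19: idle
cycle 20: idle
cycle 21: W1.I7

Answer: 22 cycles, utilization 8/11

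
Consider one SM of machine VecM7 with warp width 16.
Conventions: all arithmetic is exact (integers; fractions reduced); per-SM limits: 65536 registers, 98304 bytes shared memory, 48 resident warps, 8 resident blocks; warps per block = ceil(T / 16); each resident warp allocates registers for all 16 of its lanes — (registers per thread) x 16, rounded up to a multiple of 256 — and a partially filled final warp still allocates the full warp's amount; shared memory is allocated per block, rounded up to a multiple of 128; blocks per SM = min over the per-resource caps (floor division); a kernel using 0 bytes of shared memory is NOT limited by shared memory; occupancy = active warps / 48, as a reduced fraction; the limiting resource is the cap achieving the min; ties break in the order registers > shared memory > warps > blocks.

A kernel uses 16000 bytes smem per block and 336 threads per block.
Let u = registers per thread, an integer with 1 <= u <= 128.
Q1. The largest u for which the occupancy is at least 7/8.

Answer: u = 96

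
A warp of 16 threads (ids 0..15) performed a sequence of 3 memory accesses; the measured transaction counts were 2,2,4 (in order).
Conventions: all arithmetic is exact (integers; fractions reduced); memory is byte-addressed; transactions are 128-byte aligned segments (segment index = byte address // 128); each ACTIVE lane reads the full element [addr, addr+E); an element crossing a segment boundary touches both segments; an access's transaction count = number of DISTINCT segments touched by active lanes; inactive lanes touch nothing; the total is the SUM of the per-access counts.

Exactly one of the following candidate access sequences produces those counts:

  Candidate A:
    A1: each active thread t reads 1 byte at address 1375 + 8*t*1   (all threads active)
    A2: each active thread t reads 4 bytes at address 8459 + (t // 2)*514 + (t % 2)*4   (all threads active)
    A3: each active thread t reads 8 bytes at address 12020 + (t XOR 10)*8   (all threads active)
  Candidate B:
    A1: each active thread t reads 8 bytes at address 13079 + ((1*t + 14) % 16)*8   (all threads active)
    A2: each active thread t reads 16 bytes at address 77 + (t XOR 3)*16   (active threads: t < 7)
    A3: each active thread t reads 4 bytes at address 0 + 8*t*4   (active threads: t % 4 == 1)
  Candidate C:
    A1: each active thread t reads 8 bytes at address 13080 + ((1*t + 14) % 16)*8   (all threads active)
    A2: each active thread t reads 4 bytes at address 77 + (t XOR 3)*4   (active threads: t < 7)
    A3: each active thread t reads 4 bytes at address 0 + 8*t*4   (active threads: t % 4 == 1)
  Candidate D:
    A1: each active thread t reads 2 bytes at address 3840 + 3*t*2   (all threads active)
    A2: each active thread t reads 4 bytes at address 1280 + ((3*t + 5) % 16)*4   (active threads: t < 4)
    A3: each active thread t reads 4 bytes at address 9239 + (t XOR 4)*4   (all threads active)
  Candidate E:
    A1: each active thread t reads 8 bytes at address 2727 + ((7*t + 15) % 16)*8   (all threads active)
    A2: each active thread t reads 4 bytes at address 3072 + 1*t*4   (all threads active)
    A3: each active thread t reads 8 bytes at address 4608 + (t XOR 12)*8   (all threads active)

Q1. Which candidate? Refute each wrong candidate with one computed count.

A: A2 gives 8 transactions, not 2
C: A2 gives 1 transaction, not 2
D: A1 gives 1 transaction, not 2
E: A2 gives 1 transaction, not 2
B: all counts match (2,2,4)

Answer: B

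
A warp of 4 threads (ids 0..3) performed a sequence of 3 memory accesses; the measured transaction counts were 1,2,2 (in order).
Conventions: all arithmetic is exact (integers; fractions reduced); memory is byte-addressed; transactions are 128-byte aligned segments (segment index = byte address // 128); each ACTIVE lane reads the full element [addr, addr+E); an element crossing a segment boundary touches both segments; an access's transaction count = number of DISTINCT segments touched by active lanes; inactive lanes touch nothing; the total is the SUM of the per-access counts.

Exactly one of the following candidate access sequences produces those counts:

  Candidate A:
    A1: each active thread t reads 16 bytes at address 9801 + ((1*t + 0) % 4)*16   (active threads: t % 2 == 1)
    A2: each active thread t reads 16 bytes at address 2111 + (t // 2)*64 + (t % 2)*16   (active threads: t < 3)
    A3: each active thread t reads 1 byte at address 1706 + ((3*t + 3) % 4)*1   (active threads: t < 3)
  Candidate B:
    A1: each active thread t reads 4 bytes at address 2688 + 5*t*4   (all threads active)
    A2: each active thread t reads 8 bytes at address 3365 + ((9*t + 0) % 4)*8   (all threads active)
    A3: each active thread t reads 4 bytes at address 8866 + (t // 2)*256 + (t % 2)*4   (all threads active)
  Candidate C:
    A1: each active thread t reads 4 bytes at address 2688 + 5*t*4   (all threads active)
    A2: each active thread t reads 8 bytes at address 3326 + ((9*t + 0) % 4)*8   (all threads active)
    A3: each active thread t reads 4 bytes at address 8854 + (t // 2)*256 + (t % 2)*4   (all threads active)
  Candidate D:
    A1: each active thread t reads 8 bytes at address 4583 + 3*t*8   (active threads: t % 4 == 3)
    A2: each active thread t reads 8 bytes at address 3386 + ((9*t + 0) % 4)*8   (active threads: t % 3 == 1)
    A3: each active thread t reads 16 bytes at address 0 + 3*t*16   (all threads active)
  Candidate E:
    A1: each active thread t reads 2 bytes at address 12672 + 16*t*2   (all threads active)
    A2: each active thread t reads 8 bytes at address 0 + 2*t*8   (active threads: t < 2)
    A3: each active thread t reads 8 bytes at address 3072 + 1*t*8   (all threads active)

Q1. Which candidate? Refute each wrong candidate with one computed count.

A: A1 gives 2 transactions, not 1
B: A2 gives 1 transaction, not 2
D: A2 gives 1 transaction, not 2
E: A2 gives 1 transaction, not 2
C: all counts match (1,2,2)

Answer: C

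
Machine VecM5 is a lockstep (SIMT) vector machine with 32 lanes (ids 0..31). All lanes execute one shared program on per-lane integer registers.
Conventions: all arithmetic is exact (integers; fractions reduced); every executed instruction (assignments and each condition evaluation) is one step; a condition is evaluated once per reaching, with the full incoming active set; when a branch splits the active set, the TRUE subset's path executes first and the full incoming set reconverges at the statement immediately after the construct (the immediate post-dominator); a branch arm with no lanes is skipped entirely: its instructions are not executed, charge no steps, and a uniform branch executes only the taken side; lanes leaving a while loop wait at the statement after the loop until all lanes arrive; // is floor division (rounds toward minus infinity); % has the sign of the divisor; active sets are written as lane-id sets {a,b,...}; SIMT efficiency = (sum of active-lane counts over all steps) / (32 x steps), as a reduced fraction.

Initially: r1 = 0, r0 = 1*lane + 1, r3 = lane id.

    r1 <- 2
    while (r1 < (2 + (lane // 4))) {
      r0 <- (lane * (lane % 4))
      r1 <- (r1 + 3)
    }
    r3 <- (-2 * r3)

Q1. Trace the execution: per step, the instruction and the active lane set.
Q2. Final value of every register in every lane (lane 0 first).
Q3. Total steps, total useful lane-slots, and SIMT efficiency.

step 0: r1 <- 2                      {0,1,2,3,4,5,6,7,8,9,10,11,12,13,14,15,16,17,18,19,20,21,22,23,24,25,26,27,28,29,30,31}
step 1: eval (r1 < (2 + (lane // 4))) {0,1,2,3,4,5,6,7,8,9,10,11,12,13,14,15,16,17,18,19,20,21,22,23,24,25,26,27,28,29,30,31}
step 2: r0 <- (lane * (lane % 4))    {4,5,6,7,8,9,10,11,12,13,14,15,16,17,18,19,20,21,22,23,24,25,26,27,28,29,30,31}
step 3: r1 <- (r1 + 3)               {4,5,6,7,8,9,10,11,12,13,14,15,16,17,18,19,20,21,22,23,24,25,26,27,28,29,30,31}
step 4: eval (r1 < (2 + (lane // 4))) {4,5,6,7,8,9,10,11,12,13,14,15,16,17,18,19,20,21,22,23,24,25,26,27,28,29,30,31}
step 5: r0 <- (lane * (lane % 4))    {16,17,18,19,20,21,22,23,24,25,26,27,28,29,30,31}
step 6: r1 <- (r1 + 3)               {16,17,18,19,20,21,22,23,24,25,26,27,28,29,30,31}
step 7: eval (r1 < (2 + (lane // 4))) {16,17,18,19,20,21,22,23,24,25,26,27,28,29,30,31}
step 8: r0 <- (lane * (lane % 4))    {28,29,30,31}
step 9: r1 <- (r1 + 3)               {28,29,30,31}
step 10: eval (r1 < (2 + (lane // 4))) {28,29,30,31}
step 11: r3 <- (-2 * r3)              {0,1,2,3,4,5,6,7,8,9,10,11,12,13,14,15,16,17,18,19,20,21,22,23,24,25,26,27,28,29,30,31}

Answer: 12 steps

r1: 2,2,2,2,5,5,5,5,5,5,5,5,5,5,5,5,8,8,8,8,8,8,8,8,8,8,8,8,11,11,11,11
r0: 1,2,3,4,0,5,12,21,0,9,20,33,0,13,28,45,0,17,36,57,0,21,44,69,0,25,52,81,0,29,60,93
r3: 0,-2,-4,-6,-8,-10,-12,-14,-16,-18,-20,-22,-24,-26,-28,-30,-32,-34,-36,-38,-40,-42,-44,-46,-48,-50,-52,-54,-56,-58,-60,-62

steps = 12; useful = 240; efficiency = 240/384 = 5/8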